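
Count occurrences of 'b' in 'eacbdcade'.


Scanning 'eacbdcade' for 'b':
  Position 3: 'b' -> MATCH (count: 1)
Total occurrences of 'b': 1

1


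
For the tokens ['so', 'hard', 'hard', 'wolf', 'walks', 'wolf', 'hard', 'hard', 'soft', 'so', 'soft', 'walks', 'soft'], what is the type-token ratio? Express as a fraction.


Tokens: 13
Unique types: ('hard', 'so', 'soft', 'walks', 'wolf') = 5
TTR = 5/13
Already in lowest terms.

5/13


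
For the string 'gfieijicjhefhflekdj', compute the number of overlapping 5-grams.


String 'gfieijicjhefhflekdj' has length L = 19.
Number of overlapping n-grams = L - n + 1
Substituting: 19 - 5 + 1 = 15

15


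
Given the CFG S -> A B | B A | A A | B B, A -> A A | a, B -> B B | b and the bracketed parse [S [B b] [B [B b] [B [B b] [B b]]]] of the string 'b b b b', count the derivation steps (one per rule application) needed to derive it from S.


Every bracketed nonterminal node [X ...] in the tree is produced by exactly one rule application.
Reading the tree off as a leftmost derivation:
  Step 1: S  =>  B B   (applied S -> B B)
  Step 2: B B  =>  b B   (applied B -> b)
  Step 3: b B  =>  b B B   (applied B -> B B)
  Step 4: b B B  =>  b b B   (applied B -> b)
  Step 5: b b B  =>  b b B B   (applied B -> B B)
  Step 6: b b B B  =>  b b b B   (applied B -> b)
  Step 7: b b b B  =>  b b b b   (applied B -> b)
Final yield: b b b b
Total rewrite steps: 7

7


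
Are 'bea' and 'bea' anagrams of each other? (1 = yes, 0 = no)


Sort characters of 'bea': 'abe'
Sort characters of 'bea': 'abe'
Sorted forms match -> they ARE anagrams
Result: 1

1


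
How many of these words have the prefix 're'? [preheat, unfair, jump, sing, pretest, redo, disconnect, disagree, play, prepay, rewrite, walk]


Checking each word for prefix 're':
  'preheat' -> no (count: 0)
  'unfair' -> no (count: 0)
  'jump' -> no (count: 0)
  'sing' -> no (count: 0)
  'pretest' -> no (count: 0)
  'redo' -> YES, starts with 're' (count: 1)
  'disconnect' -> no (count: 1)
  'disagree' -> no (count: 1)
  'play' -> no (count: 1)
  'prepay' -> no (count: 1)
  'rewrite' -> YES, starts with 're' (count: 2)
  'walk' -> no (count: 2)
Total with prefix 're': 2

2


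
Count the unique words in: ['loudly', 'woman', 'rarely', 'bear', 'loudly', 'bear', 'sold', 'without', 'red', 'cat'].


Listing all tokens and tracking unique types:
  Token 1: 'loudly' -> NEW (unique so far: 1)
  Token 2: 'woman' -> NEW (unique so far: 2)
  Token 3: 'rarely' -> NEW (unique so far: 3)
  Token 4: 'bear' -> NEW (unique so far: 4)
  Token 5: 'loudly' -> duplicate (unique so far: 4)
  Token 6: 'bear' -> duplicate (unique so far: 4)
  Token 7: 'sold' -> NEW (unique so far: 5)
  Token 8: 'without' -> NEW (unique so far: 6)
  Token 9: 'red' -> NEW (unique so far: 7)
  Token 10: 'cat' -> NEW (unique so far: 8)
Unique types: ('bear', 'cat', 'loudly', 'rarely', 'red', 'sold', 'without', 'woman')
Vocabulary size: 8

8


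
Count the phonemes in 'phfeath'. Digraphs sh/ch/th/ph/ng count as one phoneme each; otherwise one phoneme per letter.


Parsing 'phfeath' greedily, digraphs first:
  'ph' -> digraph (1 consonant phoneme) (phonemes so far: 1)
  'f' -> consonant phoneme (phonemes so far: 2)
  'e' -> vowel phoneme (phonemes so far: 3)
  'a' -> vowel phoneme (phonemes so far: 4)
  'th' -> digraph (1 consonant phoneme) (phonemes so far: 5)
Total phonemes: 5

5


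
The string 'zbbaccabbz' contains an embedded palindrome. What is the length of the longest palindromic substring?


Scanning 'zbbaccabbz' for palindromic substrings.
Substring at positions 0-9: 'zbbaccabbz'.
Check: reverse('zbbaccabbz') = 'zbbaccabbz' -> palindrome confirmed.
No longer palindromic substring exists; longest length = 10

10


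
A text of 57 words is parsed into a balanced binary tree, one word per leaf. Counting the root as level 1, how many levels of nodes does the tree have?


In a balanced binary tree with n leaves the deepest leaf is ceil(log2(n)) edges below the root,
so counting node levels inclusive of root and leaves gives ceil(log2(n)) + 1 levels.
log2(57) = 5.8329
ceil(5.8329) = 6
levels = 6 + 1 = 7

7


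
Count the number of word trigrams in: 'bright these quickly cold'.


Word trigrams from [4] words:
  Trigram 1: (bright these quickly)
  Trigram 2: (these quickly cold)
Total word trigrams: 4 - 2 = 2

2


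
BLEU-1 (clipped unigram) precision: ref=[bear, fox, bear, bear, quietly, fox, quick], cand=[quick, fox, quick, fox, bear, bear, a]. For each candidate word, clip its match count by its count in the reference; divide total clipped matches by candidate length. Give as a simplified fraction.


Reference word counts: {'bear': 3, 'fox': 2, 'quick': 1, 'quietly': 1}
Checking each candidate word (with clipping):
  'quick' -> in reference (ref count 1, used 1/1) -> match (matches: 1)
  'fox' -> in reference (ref count 2, used 1/2) -> match (matches: 2)
  'quick' -> ref count 1 already used up (1/1) -> clipped, no match (matches: 2)
  'fox' -> in reference (ref count 2, used 2/2) -> match (matches: 3)
  'bear' -> in reference (ref count 3, used 1/3) -> match (matches: 4)
  'bear' -> in reference (ref count 3, used 2/3) -> match (matches: 5)
  'a' -> not in reference -> no match (matches: 5)
Clipped matches: 5, Candidate length: 7
Precision = 5/7

5/7


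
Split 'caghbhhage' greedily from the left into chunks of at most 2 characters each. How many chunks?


'caghbhhage' has 10 characters.
Chunking with max size 2:
  Chunk 1: 'ca' (positions 0-1)
  Chunk 2: 'gh' (positions 2-3)
  Chunk 3: 'bh' (positions 4-5)
  Chunk 4: 'ha' (positions 6-7)
  Chunk 5: 'ge' (positions 8-9)
Total chunks: ceil(10 / 2) = 5

5


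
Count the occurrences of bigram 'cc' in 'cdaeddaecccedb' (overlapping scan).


Scanning 'cdaeddaecccedb' for bigram 'cc':
  Position 0: 'cd' -> no
  Position 1: 'da' -> no
  Position 2: 'ae' -> no
  Position 3: 'ed' -> no
  Position 4: 'dd' -> no
  Position 5: 'da' -> no
  Position 6: 'ae' -> no
  Position 7: 'ec' -> no
  Position 8: 'cc' -> MATCH
  Position 9: 'cc' -> MATCH
  Position 10: 'ce' -> no
  Position 11: 'ed' -> no
  Position 12: 'db' -> no
Total matches: 2

2


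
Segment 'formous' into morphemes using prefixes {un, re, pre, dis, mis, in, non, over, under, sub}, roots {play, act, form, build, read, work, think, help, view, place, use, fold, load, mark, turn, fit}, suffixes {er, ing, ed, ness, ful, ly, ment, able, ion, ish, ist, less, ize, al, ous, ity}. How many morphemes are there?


Segmenting 'formous' against the inventory:
  'form' -> root (morpheme 1)
  'ous' -> suffix (morpheme 2)
Total morphemes: 2

2


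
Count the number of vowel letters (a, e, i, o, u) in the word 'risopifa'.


Scanning each character of 'risopifa':
  Position 1: 'r' -> consonant (running count: 0)
  Position 2: 'i' -> vowel (running count: 1)
  Position 3: 's' -> consonant (running count: 1)
  Position 4: 'o' -> vowel (running count: 2)
  Position 5: 'p' -> consonant (running count: 2)
  Position 6: 'i' -> vowel (running count: 3)
  Position 7: 'f' -> consonant (running count: 3)
  Position 8: 'a' -> vowel (running count: 4)
Total vowels: 4

4


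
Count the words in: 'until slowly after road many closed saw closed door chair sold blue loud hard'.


Counting words by splitting on spaces:
  Word 1: 'until'
  Word 2: 'slowly'
  Word 3: 'after'
  Word 4: 'road'
  Word 5: 'many'
  Word 6: 'closed'
  Word 7: 'saw'
  Word 8: 'closed'
  Word 9: 'door'
  Word 10: 'chair'
  Word 11: 'sold'
  Word 12: 'blue'
  Word 13: 'loud'
  Word 14: 'hard'
Total words: 14

14


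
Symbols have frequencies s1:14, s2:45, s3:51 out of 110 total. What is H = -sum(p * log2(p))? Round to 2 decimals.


Computing entropy H = -sum(p_i * log2(p_i)):
  s1: p = 14/110 = 0.1273, -p*log2(p) = 0.3785
  s2: p = 45/110 = 0.4091, -p*log2(p) = 0.5275
  s3: p = 51/110 = 0.4636, -p*log2(p) = 0.5141
H = sum of terms = 1.4201
Rounded to 2 decimals: 1.42

1.42


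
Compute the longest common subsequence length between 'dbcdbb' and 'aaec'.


DP table for LCS of 'dbcdbb' and 'aaec':
       a  a  e  c
    0  0  0  0  0
  d 0  0  0  0  0
  b 0  0  0  0  0
  c 0  0  0  0  1
  d 0  0  0  0  1
  b 0  0  0  0  1
  b 0  0  0  0  1
LCS: 'c'
LCS length = 1

1


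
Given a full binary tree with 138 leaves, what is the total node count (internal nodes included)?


Leaf nodes (terminals): 138
Internal nodes = n - 1 = 138 - 1 = 137
Total = leaves + internal = 138 + 137 = 275

275


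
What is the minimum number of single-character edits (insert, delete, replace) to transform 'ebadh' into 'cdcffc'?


Building DP table for s1='ebadh' (len 5) and s2='cdcffc' (len 6):
       c  d  c  f  f  c
    0  1  2  3  4  5  6
  e 1  1  2  3  4  5  6
  b 2  2  2  3  4  5  6
  a 3  3  3  3  4  5  6
  d 4  4  3  4  4  5  6
  h 5  5  4  4  5  5  6
Edit distance = dp[5][6] = 6

6


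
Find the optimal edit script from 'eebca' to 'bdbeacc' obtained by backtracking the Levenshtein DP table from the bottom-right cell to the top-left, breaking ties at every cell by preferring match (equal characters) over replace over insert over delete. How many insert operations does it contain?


Edit distance = 5. Backtracking from cell (5, 7) with preference match > replace > insert > delete,
then listing the resulting alignment 'eebca' -> 'bdbeacc' left to right:
  Step 1: insert 'b' [insertion #1]
  Step 2: insert 'd' [insertion #2]
  Step 3: replace e->b
  Step 4: keep 'e'
  Step 5: replace b->a
  Step 6: keep 'c'
  Step 7: replace a->c
Total insertions: 2

2


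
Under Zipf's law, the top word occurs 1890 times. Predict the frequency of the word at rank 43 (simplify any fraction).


Zipf's law: freq(rank) = f1 / rank
f1 = 1890, rank = 43
freq = 1890 / 43
GCD(1890, 43) = 1
Simplified: 1890/43

1890/43


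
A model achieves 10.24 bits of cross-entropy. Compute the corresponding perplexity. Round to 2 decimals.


Perplexity formula: PP = 2^H
H = 10.24
PP = 2^10.24
Decompose: 2^10.24 = 2^10 * 2^0.24
2^10 = 1024, 2^0.24 ~ 1.1809927
PP ~ 1024 * 1.1809927 = 1209.3365248
Rounded to 2 decimals: 1209.34

1209.34


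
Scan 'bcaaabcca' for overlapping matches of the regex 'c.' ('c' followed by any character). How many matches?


Pattern: c. means 'c' followed by any character.
Scanning 'bcaaabcca' position-by-position:
  Pos 0: window 'bc' -> no
  Pos 1: window 'ca' -> MATCH
  Pos 2: window 'aa' -> no
  Pos 3: window 'aa' -> no
  Pos 4: window 'ab' -> no
  Pos 5: window 'bc' -> no
  Pos 6: window 'cc' -> MATCH
  Pos 7: window 'ca' -> MATCH
  Pos 8: window 'a' -> no
Total matches: 3

3


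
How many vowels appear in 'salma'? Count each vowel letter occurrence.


Scanning each character of 'salma':
  Position 1: 's' -> consonant (running count: 0)
  Position 2: 'a' -> vowel (running count: 1)
  Position 3: 'l' -> consonant (running count: 1)
  Position 4: 'm' -> consonant (running count: 1)
  Position 5: 'a' -> vowel (running count: 2)
Total vowels: 2

2


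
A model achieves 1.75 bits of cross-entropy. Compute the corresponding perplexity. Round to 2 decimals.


Perplexity formula: PP = 2^H
H = 1.75
PP = 2^1.75
Decompose: 2^1.75 = 2^1 * 2^0.75
2^1 = 2, 2^0.75 ~ 1.6817928
PP ~ 2 * 1.6817928 = 3.3635856
Rounded to 2 decimals: 3.36

3.36


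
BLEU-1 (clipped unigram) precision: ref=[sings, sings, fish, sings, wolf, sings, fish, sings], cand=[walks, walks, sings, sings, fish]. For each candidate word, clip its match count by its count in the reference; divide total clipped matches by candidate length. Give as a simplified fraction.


Reference word counts: {'fish': 2, 'sings': 5, 'wolf': 1}
Checking each candidate word (with clipping):
  'walks' -> not in reference -> no match (matches: 0)
  'walks' -> not in reference -> no match (matches: 0)
  'sings' -> in reference (ref count 5, used 1/5) -> match (matches: 1)
  'sings' -> in reference (ref count 5, used 2/5) -> match (matches: 2)
  'fish' -> in reference (ref count 2, used 1/2) -> match (matches: 3)
Clipped matches: 3, Candidate length: 5
Precision = 3/5

3/5


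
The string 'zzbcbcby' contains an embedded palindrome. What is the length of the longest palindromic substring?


Scanning 'zzbcbcby' for palindromic substrings.
Substring at positions 2-6: 'bcbcb'.
Check: reverse('bcbcb') = 'bcbcb' -> palindrome confirmed.
Neighbouring characters ('z' / 'y') break symmetry, so it cannot extend further.
No longer palindromic substring exists; longest length = 5

5


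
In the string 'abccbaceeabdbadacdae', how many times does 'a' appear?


Scanning 'abccbaceeabdbadacdae' for 'a':
  Position 0: 'a' -> MATCH (count: 1)
  Position 5: 'a' -> MATCH (count: 2)
  Position 9: 'a' -> MATCH (count: 3)
  Position 13: 'a' -> MATCH (count: 4)
  Position 15: 'a' -> MATCH (count: 5)
  Position 18: 'a' -> MATCH (count: 6)
Total occurrences of 'a': 6

6


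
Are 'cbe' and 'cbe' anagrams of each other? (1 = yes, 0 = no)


Sort characters of 'cbe': 'bce'
Sort characters of 'cbe': 'bce'
Sorted forms match -> they ARE anagrams
Result: 1

1


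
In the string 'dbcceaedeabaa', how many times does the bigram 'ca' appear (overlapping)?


Scanning 'dbcceaedeabaa' for bigram 'ca':
  Position 0: 'db' -> no
  Position 1: 'bc' -> no
  Position 2: 'cc' -> no
  Position 3: 'ce' -> no
  Position 4: 'ea' -> no
  Position 5: 'ae' -> no
  Position 6: 'ed' -> no
  Position 7: 'de' -> no
  Position 8: 'ea' -> no
  Position 9: 'ab' -> no
  Position 10: 'ba' -> no
  Position 11: 'aa' -> no
Total matches: 0

0


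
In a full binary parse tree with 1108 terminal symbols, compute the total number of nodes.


Leaf nodes (terminals): 1108
Internal nodes = n - 1 = 1108 - 1 = 1107
Total = leaves + internal = 1108 + 1107 = 2215

2215


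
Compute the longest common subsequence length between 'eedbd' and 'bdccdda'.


DP table for LCS of 'eedbd' and 'bdccdda':
       b  d  c  c  d  d  a
    0  0  0  0  0  0  0  0
  e 0  0  0  0  0  0  0  0
  e 0  0  0  0  0  0  0  0
  d 0  0  1  1  1  1  1  1
  b 0  1  1  1  1  1  1  1
  d 0  1  2  2  2  2  2  2
LCS: 'dd'
LCS length = 2

2


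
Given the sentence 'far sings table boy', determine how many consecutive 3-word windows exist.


Word trigrams from [4] words:
  Trigram 1: (far sings table)
  Trigram 2: (sings table boy)
Total word trigrams: 4 - 2 = 2

2


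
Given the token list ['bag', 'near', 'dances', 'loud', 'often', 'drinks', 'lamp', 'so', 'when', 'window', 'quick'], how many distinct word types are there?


Listing all tokens and tracking unique types:
  Token 1: 'bag' -> NEW (unique so far: 1)
  Token 2: 'near' -> NEW (unique so far: 2)
  Token 3: 'dances' -> NEW (unique so far: 3)
  Token 4: 'loud' -> NEW (unique so far: 4)
  Token 5: 'often' -> NEW (unique so far: 5)
  Token 6: 'drinks' -> NEW (unique so far: 6)
  Token 7: 'lamp' -> NEW (unique so far: 7)
  Token 8: 'so' -> NEW (unique so far: 8)
  Token 9: 'when' -> NEW (unique so far: 9)
  Token 10: 'window' -> NEW (unique so far: 10)
  Token 11: 'quick' -> NEW (unique so far: 11)
Unique types: ('bag', 'dances', 'drinks', 'lamp', 'loud', 'near', 'often', 'quick', 'so', 'when', 'window')
Vocabulary size: 11

11


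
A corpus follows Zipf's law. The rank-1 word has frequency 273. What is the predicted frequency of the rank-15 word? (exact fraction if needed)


Zipf's law: freq(rank) = f1 / rank
f1 = 273, rank = 15
freq = 273 / 15
GCD(273, 15) = 3
Simplified: 91/5

91/5


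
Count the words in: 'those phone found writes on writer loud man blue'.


Counting words by splitting on spaces:
  Word 1: 'those'
  Word 2: 'phone'
  Word 3: 'found'
  Word 4: 'writes'
  Word 5: 'on'
  Word 6: 'writer'
  Word 7: 'loud'
  Word 8: 'man'
  Word 9: 'blue'
Total words: 9

9


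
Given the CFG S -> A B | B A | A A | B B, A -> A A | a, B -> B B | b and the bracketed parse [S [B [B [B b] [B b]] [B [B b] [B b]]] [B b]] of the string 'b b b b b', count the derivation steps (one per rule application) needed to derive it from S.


Every bracketed nonterminal node [X ...] in the tree is produced by exactly one rule application.
Reading the tree off as a leftmost derivation:
  Step 1: S  =>  B B   (applied S -> B B)
  Step 2: B B  =>  B B B   (applied B -> B B)
  Step 3: B B B  =>  B B B B   (applied B -> B B)
  Step 4: B B B B  =>  b B B B   (applied B -> b)
  Step 5: b B B B  =>  b b B B   (applied B -> b)
  Step 6: b b B B  =>  b b B B B   (applied B -> B B)
  Step 7: b b B B B  =>  b b b B B   (applied B -> b)
  Step 8: b b b B B  =>  b b b b B   (applied B -> b)
  Step 9: b b b b B  =>  b b b b b   (applied B -> b)
Final yield: b b b b b
Total rewrite steps: 9

9


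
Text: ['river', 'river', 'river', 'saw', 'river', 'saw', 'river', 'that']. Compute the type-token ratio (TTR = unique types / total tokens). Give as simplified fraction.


Tokens: 8
Unique types: ('river', 'saw', 'that') = 3
TTR = 3/8
Already in lowest terms.

3/8


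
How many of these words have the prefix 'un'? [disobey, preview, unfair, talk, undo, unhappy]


Checking each word for prefix 'un':
  'disobey' -> no (count: 0)
  'preview' -> no (count: 0)
  'unfair' -> YES, starts with 'un' (count: 1)
  'talk' -> no (count: 1)
  'undo' -> YES, starts with 'un' (count: 2)
  'unhappy' -> YES, starts with 'un' (count: 3)
Total with prefix 'un': 3

3


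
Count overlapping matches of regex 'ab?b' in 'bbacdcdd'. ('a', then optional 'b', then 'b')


Pattern: ab?b means 'a', then optional 'b', then 'b'.
Scanning 'bbacdcdd' position-by-position:
  Pos 0: window 'bba' -> no
  Pos 1: window 'bac' -> no
  Pos 2: window 'acd' -> no
  Pos 3: window 'cdc' -> no
  Pos 4: window 'dcd' -> no
  Pos 5: window 'cdd' -> no
  Pos 6: window 'dd' -> no
  Pos 7: window 'd' -> no
Total matches: 0

0


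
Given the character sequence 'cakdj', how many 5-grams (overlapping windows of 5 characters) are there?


String 'cakdj' has length L = 5.
Number of overlapping n-grams = L - n + 1
Substituting: 5 - 5 + 1 = 1

1


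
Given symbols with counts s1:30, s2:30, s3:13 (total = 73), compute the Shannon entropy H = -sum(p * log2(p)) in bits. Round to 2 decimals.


Computing entropy H = -sum(p_i * log2(p_i)):
  s1: p = 30/73 = 0.4110, -p*log2(p) = 0.5272
  s2: p = 30/73 = 0.4110, -p*log2(p) = 0.5272
  s3: p = 13/73 = 0.1781, -p*log2(p) = 0.4433
H = sum of terms = 1.4977
Rounded to 2 decimals: 1.50

1.50


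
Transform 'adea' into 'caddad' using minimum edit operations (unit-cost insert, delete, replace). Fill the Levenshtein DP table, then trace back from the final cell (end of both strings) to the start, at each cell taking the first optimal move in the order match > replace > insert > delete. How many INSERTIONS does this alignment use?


Edit distance = 3. Backtracking from cell (4, 6) with preference match > replace > insert > delete,
then listing the resulting alignment 'adea' -> 'caddad' left to right:
  Step 1: insert 'c' [insertion #1]
  Step 2: keep 'a'
  Step 3: keep 'd'
  Step 4: replace e->d
  Step 5: keep 'a'
  Step 6: insert 'd' [insertion #2]
Total insertions: 2

2


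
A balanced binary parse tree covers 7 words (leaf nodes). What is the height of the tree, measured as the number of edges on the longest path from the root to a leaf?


In a balanced binary tree with n leaves the deepest leaf is ceil(log2(n)) edges below the root.
log2(7) = 2.8074
ceil(2.8074) = 3
height (edges) = 3

3


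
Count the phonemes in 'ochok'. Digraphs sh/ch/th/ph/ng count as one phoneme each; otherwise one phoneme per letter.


Parsing 'ochok' greedily, digraphs first:
  'o' -> vowel phoneme (phonemes so far: 1)
  'ch' -> digraph (1 consonant phoneme) (phonemes so far: 2)
  'o' -> vowel phoneme (phonemes so far: 3)
  'k' -> consonant phoneme (phonemes so far: 4)
Total phonemes: 4

4


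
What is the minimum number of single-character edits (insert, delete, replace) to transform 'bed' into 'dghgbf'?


Building DP table for s1='bed' (len 3) and s2='dghgbf' (len 6):
       d  g  h  g  b  f
    0  1  2  3  4  5  6
  b 1  1  2  3  4  4  5
  e 2  2  2  3  4  5  5
  d 3  2  3  3  4  5  6
Edit distance = dp[3][6] = 6

6


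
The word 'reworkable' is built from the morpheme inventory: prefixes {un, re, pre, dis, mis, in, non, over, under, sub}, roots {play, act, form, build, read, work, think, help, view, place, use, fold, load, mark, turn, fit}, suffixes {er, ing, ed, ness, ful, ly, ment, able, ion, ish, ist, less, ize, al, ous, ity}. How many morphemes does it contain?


Segmenting 'reworkable' against the inventory:
  're' -> prefix (morpheme 1)
  'work' -> root (morpheme 2)
  'able' -> suffix (morpheme 3)
Total morphemes: 3

3


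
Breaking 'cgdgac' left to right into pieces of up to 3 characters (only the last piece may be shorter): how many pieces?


'cgdgac' has 6 characters.
Chunking with max size 3:
  Chunk 1: 'cgd' (positions 0-2)
  Chunk 2: 'gac' (positions 3-5)
Total chunks: ceil(6 / 3) = 2

2


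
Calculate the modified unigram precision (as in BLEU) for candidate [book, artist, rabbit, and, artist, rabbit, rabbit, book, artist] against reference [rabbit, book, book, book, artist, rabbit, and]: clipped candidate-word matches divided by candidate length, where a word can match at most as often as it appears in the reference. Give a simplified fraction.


Reference word counts: {'and': 1, 'artist': 1, 'book': 3, 'rabbit': 2}
Checking each candidate word (with clipping):
  'book' -> in reference (ref count 3, used 1/3) -> match (matches: 1)
  'artist' -> in reference (ref count 1, used 1/1) -> match (matches: 2)
  'rabbit' -> in reference (ref count 2, used 1/2) -> match (matches: 3)
  'and' -> in reference (ref count 1, used 1/1) -> match (matches: 4)
  'artist' -> ref count 1 already used up (1/1) -> clipped, no match (matches: 4)
  'rabbit' -> in reference (ref count 2, used 2/2) -> match (matches: 5)
  'rabbit' -> ref count 2 already used up (2/2) -> clipped, no match (matches: 5)
  'book' -> in reference (ref count 3, used 2/3) -> match (matches: 6)
  'artist' -> ref count 1 already used up (1/1) -> clipped, no match (matches: 6)
Clipped matches: 6, Candidate length: 9
Precision = 6/9 = 2/3

2/3


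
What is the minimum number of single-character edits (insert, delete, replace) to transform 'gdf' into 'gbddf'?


Building DP table for s1='gdf' (len 3) and s2='gbddf' (len 5):
       g  b  d  d  f
    0  1  2  3  4  5
  g 1  0  1  2  3  4
  d 2  1  1  1  2  3
  f 3  2  2  2  2  2
Edit distance = dp[3][5] = 2

2


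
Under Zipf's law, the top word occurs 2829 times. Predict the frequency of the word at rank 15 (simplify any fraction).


Zipf's law: freq(rank) = f1 / rank
f1 = 2829, rank = 15
freq = 2829 / 15
GCD(2829, 15) = 3
Simplified: 943/5

943/5


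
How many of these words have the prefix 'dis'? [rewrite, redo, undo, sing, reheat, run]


Checking each word for prefix 'dis':
  'rewrite' -> no (count: 0)
  'redo' -> no (count: 0)
  'undo' -> no (count: 0)
  'sing' -> no (count: 0)
  'reheat' -> no (count: 0)
  'run' -> no (count: 0)
Total with prefix 'dis': 0

0


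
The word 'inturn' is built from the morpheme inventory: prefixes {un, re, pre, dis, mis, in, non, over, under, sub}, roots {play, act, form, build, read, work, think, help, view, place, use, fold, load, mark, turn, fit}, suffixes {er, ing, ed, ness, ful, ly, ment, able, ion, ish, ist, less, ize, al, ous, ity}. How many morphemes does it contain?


Segmenting 'inturn' against the inventory:
  'in' -> prefix (morpheme 1)
  'turn' -> root (morpheme 2)
Total morphemes: 2

2


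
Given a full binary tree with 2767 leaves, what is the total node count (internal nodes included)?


Leaf nodes (terminals): 2767
Internal nodes = n - 1 = 2767 - 1 = 2766
Total = leaves + internal = 2767 + 2766 = 5533

5533


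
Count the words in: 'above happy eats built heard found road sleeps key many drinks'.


Counting words by splitting on spaces:
  Word 1: 'above'
  Word 2: 'happy'
  Word 3: 'eats'
  Word 4: 'built'
  Word 5: 'heard'
  Word 6: 'found'
  Word 7: 'road'
  Word 8: 'sleeps'
  Word 9: 'key'
  Word 10: 'many'
  Word 11: 'drinks'
Total words: 11

11


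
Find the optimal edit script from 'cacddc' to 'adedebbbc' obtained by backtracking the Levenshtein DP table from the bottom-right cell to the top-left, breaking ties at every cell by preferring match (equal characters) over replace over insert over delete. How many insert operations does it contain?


Edit distance = 7. Backtracking from cell (6, 9) with preference match > replace > insert > delete,
then listing the resulting alignment 'cacddc' -> 'adedebbbc' left to right:
  Step 1: replace c->a
  Step 2: replace a->d
  Step 3: replace c->e
  Step 4: keep 'd'
  Step 5: insert 'e' [insertion #1]
  Step 6: insert 'b' [insertion #2]
  Step 7: insert 'b' [insertion #3]
  Step 8: replace d->b
  Step 9: keep 'c'
Total insertions: 3

3


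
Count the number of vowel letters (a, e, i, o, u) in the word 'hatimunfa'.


Scanning each character of 'hatimunfa':
  Position 1: 'h' -> consonant (running count: 0)
  Position 2: 'a' -> vowel (running count: 1)
  Position 3: 't' -> consonant (running count: 1)
  Position 4: 'i' -> vowel (running count: 2)
  Position 5: 'm' -> consonant (running count: 2)
  Position 6: 'u' -> vowel (running count: 3)
  Position 7: 'n' -> consonant (running count: 3)
  Position 8: 'f' -> consonant (running count: 3)
  Position 9: 'a' -> vowel (running count: 4)
Total vowels: 4

4


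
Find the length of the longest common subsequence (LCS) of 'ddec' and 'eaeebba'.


DP table for LCS of 'ddec' and 'eaeebba':
       e  a  e  e  b  b  a
    0  0  0  0  0  0  0  0
  d 0  0  0  0  0  0  0  0
  d 0  0  0  0  0  0  0  0
  e 0  1  1  1  1  1  1  1
  c 0  1  1  1  1  1  1  1
LCS: 'e'
LCS length = 1

1


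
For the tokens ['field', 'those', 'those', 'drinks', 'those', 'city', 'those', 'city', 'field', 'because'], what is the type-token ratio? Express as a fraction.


Tokens: 10
Unique types: ('because', 'city', 'drinks', 'field', 'those') = 5
TTR = 5/10
Simplify: divide both by 5 -> 1/2
TTR = 1/2

1/2


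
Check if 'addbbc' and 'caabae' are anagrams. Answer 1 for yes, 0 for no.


Sort characters of 'addbbc': 'abbcdd'
Sort characters of 'caabae': 'aaabce'
Sorted forms differ -> they are NOT anagrams
Result: 0

0


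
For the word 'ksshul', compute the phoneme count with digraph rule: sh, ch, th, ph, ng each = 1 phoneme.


Parsing 'ksshul' greedily, digraphs first:
  'k' -> consonant phoneme (phonemes so far: 1)
  's' -> consonant phoneme (phonemes so far: 2)
  'sh' -> digraph (1 consonant phoneme) (phonemes so far: 3)
  'u' -> vowel phoneme (phonemes so far: 4)
  'l' -> consonant phoneme (phonemes so far: 5)
Total phonemes: 5

5


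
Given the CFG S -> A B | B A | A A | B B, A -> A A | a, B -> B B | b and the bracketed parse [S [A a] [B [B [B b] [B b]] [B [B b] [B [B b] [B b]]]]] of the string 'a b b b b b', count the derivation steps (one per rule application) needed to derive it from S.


Every bracketed nonterminal node [X ...] in the tree is produced by exactly one rule application.
Reading the tree off as a leftmost derivation:
  Step 1: S  =>  A B   (applied S -> A B)
  Step 2: A B  =>  a B   (applied A -> a)
  Step 3: a B  =>  a B B   (applied B -> B B)
  Step 4: a B B  =>  a B B B   (applied B -> B B)
  Step 5: a B B B  =>  a b B B   (applied B -> b)
  Step 6: a b B B  =>  a b b B   (applied B -> b)
  Step 7: a b b B  =>  a b b B B   (applied B -> B B)
  Step 8: a b b B B  =>  a b b b B   (applied B -> b)
  Step 9: a b b b B  =>  a b b b B B   (applied B -> B B)
  Step 10: a b b b B B  =>  a b b b b B   (applied B -> b)
  Step 11: a b b b b B  =>  a b b b b b   (applied B -> b)
Final yield: a b b b b b
Total rewrite steps: 11

11


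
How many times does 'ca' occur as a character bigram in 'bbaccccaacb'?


Scanning 'bbaccccaacb' for bigram 'ca':
  Position 0: 'bb' -> no
  Position 1: 'ba' -> no
  Position 2: 'ac' -> no
  Position 3: 'cc' -> no
  Position 4: 'cc' -> no
  Position 5: 'cc' -> no
  Position 6: 'ca' -> MATCH
  Position 7: 'aa' -> no
  Position 8: 'ac' -> no
  Position 9: 'cb' -> no
Total matches: 1

1


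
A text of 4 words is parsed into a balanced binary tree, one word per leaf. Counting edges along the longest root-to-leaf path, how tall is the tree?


In a balanced binary tree with n leaves the deepest leaf is ceil(log2(n)) edges below the root.
log2(4) = 2.0000
ceil(2.0000) = 2
height (edges) = 2

2


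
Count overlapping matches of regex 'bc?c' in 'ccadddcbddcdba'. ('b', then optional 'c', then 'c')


Pattern: bc?c means 'b', then optional 'c', then 'c'.
Scanning 'ccadddcbddcdba' position-by-position:
  Pos 0: window 'cca' -> no
  Pos 1: window 'cad' -> no
  Pos 2: window 'add' -> no
  Pos 3: window 'ddd' -> no
  Pos 4: window 'ddc' -> no
  Pos 5: window 'dcb' -> no
  Pos 6: window 'cbd' -> no
  Pos 7: window 'bdd' -> no
  Pos 8: window 'ddc' -> no
  Pos 9: window 'dcd' -> no
  Pos 10: window 'cdb' -> no
  Pos 11: window 'dba' -> no
  Pos 12: window 'ba' -> no
  Pos 13: window 'a' -> no
Total matches: 0

0


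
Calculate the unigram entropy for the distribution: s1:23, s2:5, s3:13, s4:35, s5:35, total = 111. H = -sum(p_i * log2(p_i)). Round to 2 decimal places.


Computing entropy H = -sum(p_i * log2(p_i)):
  s1: p = 23/111 = 0.2072, -p*log2(p) = 0.4705
  s2: p = 5/111 = 0.0450, -p*log2(p) = 0.2015
  s3: p = 13/111 = 0.1171, -p*log2(p) = 0.3624
  s4: p = 35/111 = 0.3153, -p*log2(p) = 0.5250
  s5: p = 35/111 = 0.3153, -p*log2(p) = 0.5250
H = sum of terms = 2.0844
Rounded to 2 decimals: 2.08

2.08


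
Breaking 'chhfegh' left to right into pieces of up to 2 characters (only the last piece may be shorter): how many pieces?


'chhfegh' has 7 characters.
Chunking with max size 2:
  Chunk 1: 'ch' (positions 0-1)
  Chunk 2: 'hf' (positions 2-3)
  Chunk 3: 'eg' (positions 4-5)
  Chunk 4: 'h' (positions 6-6)
Total chunks: ceil(7 / 2) = 4

4


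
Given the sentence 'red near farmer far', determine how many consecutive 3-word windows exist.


Word trigrams from [4] words:
  Trigram 1: (red near farmer)
  Trigram 2: (near farmer far)
Total word trigrams: 4 - 2 = 2

2


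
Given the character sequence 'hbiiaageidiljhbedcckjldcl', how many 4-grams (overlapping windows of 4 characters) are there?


String 'hbiiaageidiljhbedcckjldcl' has length L = 25.
Number of overlapping n-grams = L - n + 1
Substituting: 25 - 4 + 1 = 22

22


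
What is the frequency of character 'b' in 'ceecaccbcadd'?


Scanning 'ceecaccbcadd' for 'b':
  Position 7: 'b' -> MATCH (count: 1)
Total occurrences of 'b': 1

1


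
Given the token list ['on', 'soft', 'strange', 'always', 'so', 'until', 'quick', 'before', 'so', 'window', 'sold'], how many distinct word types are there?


Listing all tokens and tracking unique types:
  Token 1: 'on' -> NEW (unique so far: 1)
  Token 2: 'soft' -> NEW (unique so far: 2)
  Token 3: 'strange' -> NEW (unique so far: 3)
  Token 4: 'always' -> NEW (unique so far: 4)
  Token 5: 'so' -> NEW (unique so far: 5)
  Token 6: 'until' -> NEW (unique so far: 6)
  Token 7: 'quick' -> NEW (unique so far: 7)
  Token 8: 'before' -> NEW (unique so far: 8)
  Token 9: 'so' -> duplicate (unique so far: 8)
  Token 10: 'window' -> NEW (unique so far: 9)
  Token 11: 'sold' -> NEW (unique so far: 10)
Unique types: ('always', 'before', 'on', 'quick', 'so', 'soft', 'sold', 'strange', 'until', 'window')
Vocabulary size: 10

10


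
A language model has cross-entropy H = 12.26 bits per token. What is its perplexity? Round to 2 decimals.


Perplexity formula: PP = 2^H
H = 12.26
PP = 2^12.26
Decompose: 2^12.26 = 2^12 * 2^0.26
2^12 = 4096, 2^0.26 ~ 1.1974787
PP ~ 4096 * 1.1974787 = 4904.8727552
Rounded to 2 decimals: 4904.87

4904.87


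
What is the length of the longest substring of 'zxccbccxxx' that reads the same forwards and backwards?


Scanning 'zxccbccxxx' for palindromic substrings.
Substring at positions 1-7: 'xccbccx'.
Check: reverse('xccbccx') = 'xccbccx' -> palindrome confirmed.
Neighbouring characters ('z' / 'x') break symmetry, so it cannot extend further.
No longer palindromic substring exists; longest length = 7

7


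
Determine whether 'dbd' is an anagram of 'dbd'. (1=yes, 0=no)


Sort characters of 'dbd': 'bdd'
Sort characters of 'dbd': 'bdd'
Sorted forms match -> they ARE anagrams
Result: 1

1


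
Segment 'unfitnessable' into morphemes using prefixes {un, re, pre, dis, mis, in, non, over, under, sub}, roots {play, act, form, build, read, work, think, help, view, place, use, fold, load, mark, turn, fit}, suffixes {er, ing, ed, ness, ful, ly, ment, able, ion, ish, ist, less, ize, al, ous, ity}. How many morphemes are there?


Segmenting 'unfitnessable' against the inventory:
  'un' -> prefix (morpheme 1)
  'fit' -> root (morpheme 2)
  'ness' -> suffix (morpheme 3)
  'able' -> suffix (morpheme 4)
Total morphemes: 4

4


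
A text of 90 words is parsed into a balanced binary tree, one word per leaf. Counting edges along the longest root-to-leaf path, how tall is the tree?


In a balanced binary tree with n leaves the deepest leaf is ceil(log2(n)) edges below the root.
log2(90) = 6.4919
ceil(6.4919) = 7
height (edges) = 7

7


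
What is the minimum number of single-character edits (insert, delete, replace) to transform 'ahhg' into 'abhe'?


Building DP table for s1='ahhg' (len 4) and s2='abhe' (len 4):
       a  b  h  e
    0  1  2  3  4
  a 1  0  1  2  3
  h 2  1  1  1  2
  h 3  2  2  1  2
  g 4  3  3  2  2
Edit distance = dp[4][4] = 2

2


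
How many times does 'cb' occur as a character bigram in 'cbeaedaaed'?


Scanning 'cbeaedaaed' for bigram 'cb':
  Position 0: 'cb' -> MATCH
  Position 1: 'be' -> no
  Position 2: 'ea' -> no
  Position 3: 'ae' -> no
  Position 4: 'ed' -> no
  Position 5: 'da' -> no
  Position 6: 'aa' -> no
  Position 7: 'ae' -> no
  Position 8: 'ed' -> no
Total matches: 1

1


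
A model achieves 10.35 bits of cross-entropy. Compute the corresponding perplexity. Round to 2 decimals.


Perplexity formula: PP = 2^H
H = 10.35
PP = 2^10.35
Decompose: 2^10.35 = 2^10 * 2^0.35
2^10 = 1024, 2^0.35 ~ 1.2745606
PP ~ 1024 * 1.2745606 = 1305.1500544
Rounded to 2 decimals: 1305.15

1305.15


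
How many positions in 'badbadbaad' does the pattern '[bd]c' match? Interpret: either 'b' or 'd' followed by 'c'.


Pattern: [bd]c means either 'b' or 'd' followed by 'c'.
Scanning 'badbadbaad' position-by-position:
  Pos 0: window 'ba' -> no
  Pos 1: window 'ad' -> no
  Pos 2: window 'db' -> no
  Pos 3: window 'ba' -> no
  Pos 4: window 'ad' -> no
  Pos 5: window 'db' -> no
  Pos 6: window 'ba' -> no
  Pos 7: window 'aa' -> no
  Pos 8: window 'ad' -> no
  Pos 9: window 'd' -> no
Total matches: 0

0


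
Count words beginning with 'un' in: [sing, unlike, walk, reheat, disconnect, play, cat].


Checking each word for prefix 'un':
  'sing' -> no (count: 0)
  'unlike' -> YES, starts with 'un' (count: 1)
  'walk' -> no (count: 1)
  'reheat' -> no (count: 1)
  'disconnect' -> no (count: 1)
  'play' -> no (count: 1)
  'cat' -> no (count: 1)
Total with prefix 'un': 1

1


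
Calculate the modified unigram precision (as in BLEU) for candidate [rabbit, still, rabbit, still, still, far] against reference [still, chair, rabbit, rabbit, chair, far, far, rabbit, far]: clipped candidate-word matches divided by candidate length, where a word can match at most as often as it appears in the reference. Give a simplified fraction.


Reference word counts: {'chair': 2, 'far': 3, 'rabbit': 3, 'still': 1}
Checking each candidate word (with clipping):
  'rabbit' -> in reference (ref count 3, used 1/3) -> match (matches: 1)
  'still' -> in reference (ref count 1, used 1/1) -> match (matches: 2)
  'rabbit' -> in reference (ref count 3, used 2/3) -> match (matches: 3)
  'still' -> ref count 1 already used up (1/1) -> clipped, no match (matches: 3)
  'still' -> ref count 1 already used up (1/1) -> clipped, no match (matches: 3)
  'far' -> in reference (ref count 3, used 1/3) -> match (matches: 4)
Clipped matches: 4, Candidate length: 6
Precision = 4/6 = 2/3

2/3


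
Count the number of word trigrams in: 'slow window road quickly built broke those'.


Word trigrams from [7] words:
  Trigram 1: (slow window road)
  Trigram 2: (window road quickly)
  Trigram 3: (road quickly built)
  Trigram 4: (quickly built broke)
  Trigram 5: (built broke those)
Total word trigrams: 7 - 2 = 5

5


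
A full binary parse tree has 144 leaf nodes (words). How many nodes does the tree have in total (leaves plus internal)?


Leaf nodes (terminals): 144
Internal nodes = n - 1 = 144 - 1 = 143
Total = leaves + internal = 144 + 143 = 287

287


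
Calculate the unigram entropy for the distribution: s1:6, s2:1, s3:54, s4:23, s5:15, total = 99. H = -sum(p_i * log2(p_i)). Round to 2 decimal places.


Computing entropy H = -sum(p_i * log2(p_i)):
  s1: p = 6/99 = 0.0606, -p*log2(p) = 0.2451
  s2: p = 1/99 = 0.0101, -p*log2(p) = 0.0670
  s3: p = 54/99 = 0.5455, -p*log2(p) = 0.4770
  s4: p = 23/99 = 0.2323, -p*log2(p) = 0.4892
  s5: p = 15/99 = 0.1515, -p*log2(p) = 0.4125
H = sum of terms = 1.6908
Rounded to 2 decimals: 1.69

1.69


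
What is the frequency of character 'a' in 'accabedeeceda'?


Scanning 'accabedeeceda' for 'a':
  Position 0: 'a' -> MATCH (count: 1)
  Position 3: 'a' -> MATCH (count: 2)
  Position 12: 'a' -> MATCH (count: 3)
Total occurrences of 'a': 3

3


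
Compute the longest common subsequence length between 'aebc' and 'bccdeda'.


DP table for LCS of 'aebc' and 'bccdeda':
       b  c  c  d  e  d  a
    0  0  0  0  0  0  0  0
  a 0  0  0  0  0  0  0  1
  e 0  0  0  0  0  1  1  1
  b 0  1  1  1  1  1  1  1
  c 0  1  2  2  2  2  2  2
LCS: 'bc'
LCS length = 2

2


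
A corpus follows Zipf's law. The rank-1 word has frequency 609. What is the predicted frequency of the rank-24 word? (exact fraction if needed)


Zipf's law: freq(rank) = f1 / rank
f1 = 609, rank = 24
freq = 609 / 24
GCD(609, 24) = 3
Simplified: 203/8

203/8


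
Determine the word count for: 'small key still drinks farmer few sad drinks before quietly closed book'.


Counting words by splitting on spaces:
  Word 1: 'small'
  Word 2: 'key'
  Word 3: 'still'
  Word 4: 'drinks'
  Word 5: 'farmer'
  Word 6: 'few'
  Word 7: 'sad'
  Word 8: 'drinks'
  Word 9: 'before'
  Word 10: 'quietly'
  Word 11: 'closed'
  Word 12: 'book'
Total words: 12

12


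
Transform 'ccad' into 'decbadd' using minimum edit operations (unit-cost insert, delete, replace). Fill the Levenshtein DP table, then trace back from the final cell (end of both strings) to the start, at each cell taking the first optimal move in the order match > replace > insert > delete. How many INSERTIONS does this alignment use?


Edit distance = 4. Backtracking from cell (4, 7) with preference match > replace > insert > delete,
then listing the resulting alignment 'ccad' -> 'decbadd' left to right:
  Step 1: insert 'd' [insertion #1]
  Step 2: insert 'e' [insertion #2]
  Step 3: keep 'c'
  Step 4: replace c->b
  Step 5: keep 'a'
  Step 6: insert 'd' [insertion #3]
  Step 7: keep 'd'
Total insertions: 3

3


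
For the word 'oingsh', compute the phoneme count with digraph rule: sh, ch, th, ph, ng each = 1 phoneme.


Parsing 'oingsh' greedily, digraphs first:
  'o' -> vowel phoneme (phonemes so far: 1)
  'i' -> vowel phoneme (phonemes so far: 2)
  'ng' -> digraph (1 consonant phoneme) (phonemes so far: 3)
  'sh' -> digraph (1 consonant phoneme) (phonemes so far: 4)
Total phonemes: 4

4


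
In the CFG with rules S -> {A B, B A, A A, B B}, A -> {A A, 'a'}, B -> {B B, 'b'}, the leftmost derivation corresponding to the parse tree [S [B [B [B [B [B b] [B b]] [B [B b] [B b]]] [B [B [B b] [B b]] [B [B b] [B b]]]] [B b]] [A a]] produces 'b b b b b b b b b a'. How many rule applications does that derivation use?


Every bracketed nonterminal node [X ...] in the tree is produced by exactly one rule application.
Reading the tree off as a leftmost derivation:
  Step 1: S  =>  B A   (applied S -> B A)
  Step 2: B A  =>  B B A   (applied B -> B B)
  Step 3: B B A  =>  B B B A   (applied B -> B B)
  Step 4: B B B A  =>  B B B B A   (applied B -> B B)
  Step 5: B B B B A  =>  B B B B B A   (applied B -> B B)
  Step 6: B B B B B A  =>  b B B B B A   (applied B -> b)
  Step 7: b B B B B A  =>  b b B B B A   (applied B -> b)
  Step 8: b b B B B A  =>  b b B B B B A   (applied B -> B B)
  Step 9: b b B B B B A  =>  b b b B B B A   (applied B -> b)
  Step 10: b b b B B B A  =>  b b b b B B A   (applied B -> b)
  Step 11: b b b b B B A  =>  b b b b B B B A   (applied B -> B B)
  Step 12: b b b b B B B A  =>  b b b b B B B B A   (applied B -> B B)
  Step 13: b b b b B B B B A  =>  b b b b b B B B A   (applied B -> b)
  Step 14: b b b b b B B B A  =>  b b b b b b B B A   (applied B -> b)
  Step 15: b b b b b b B B A  =>  b b b b b b B B B A   (applied B -> B B)
  Step 16: b b b b b b B B B A  =>  b b b b b b b B B A   (applied B -> b)
  Step 17: b b b b b b b B B A  =>  b b b b b b b b B A   (applied B -> b)
  Step 18: b b b b b b b b B A  =>  b b b b b b b b b A   (applied B -> b)
  Step 19: b b b b b b b b b A  =>  b b b b b b b b b a   (applied A -> a)
Final yield: b b b b b b b b b a
Total rewrite steps: 19

19
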